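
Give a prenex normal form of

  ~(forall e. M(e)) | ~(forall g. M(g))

Drive negations inward (¬∀x A ≡ ∃x ¬A, ¬∃x A ≡ ∀x ¬A, De Morgan for ∧/∨):
  (exists e. ~M(e)) | (exists g. ~M(g))
All bound variables are already distinct, so no renaming is needed.
Finally move all quantifiers to the prefix:
  exists e. exists g. (~M(e) | ~M(g))

exists e. exists g. (~M(e) | ~M(g))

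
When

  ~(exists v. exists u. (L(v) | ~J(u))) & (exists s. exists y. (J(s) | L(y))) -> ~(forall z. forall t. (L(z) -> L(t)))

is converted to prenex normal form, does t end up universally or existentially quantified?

Eliminate → and ↔ using ¬ and ∨.
  ~(~(exists v. exists u. (L(v) | ~J(u))) & (exists s. exists y. (J(s) | L(y)))) | ~(forall z. forall t. (~L(z) | L(t)))
Move each ¬ inward, flipping quantifiers it crosses:
  (exists v. exists u. (L(v) | ~J(u))) | (forall s. forall y. (~J(s) & ~L(y))) | (exists z. exists t. (L(z) & ~L(t)))
Finally move all quantifiers to the prefix:
  exists v. exists u. forall s. forall y. exists z. exists t. (L(v) | ~J(u) | ~J(s) & ~L(y) | L(z) & ~L(t))
The quantifier forall t sits under an odd number of negations (counting the antecedent side of each →), so it flips to exists t.

existential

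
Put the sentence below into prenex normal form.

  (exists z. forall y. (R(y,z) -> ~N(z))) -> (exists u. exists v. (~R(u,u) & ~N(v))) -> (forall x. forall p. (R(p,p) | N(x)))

First replace A → B with ¬A ∨ B.
  ~(exists z. forall y. (~R(y,z) | ~N(z))) | ~(exists u. exists v. (~R(u,u) & ~N(v))) | (forall x. forall p. (R(p,p) | N(x)))
Push ¬ through the quantifiers and connectives to reach negation normal form:
  (forall z. exists y. (R(y,z) & N(z))) | (forall u. forall v. (R(u,u) | N(v))) | (forall x. forall p. (R(p,p) | N(x)))
All bound variables are already distinct, so no renaming is needed.
Extract every quantifier outward, since the variables are now distinct and don't occur free across branches:
  forall z. exists y. forall u. forall v. forall x. forall p. (R(y,z) & N(z) | R(u,u) | N(v) | R(p,p) | N(x))

forall z. exists y. forall u. forall v. forall x. forall p. (R(y,z) & N(z) | R(u,u) | N(v) | R(p,p) | N(x))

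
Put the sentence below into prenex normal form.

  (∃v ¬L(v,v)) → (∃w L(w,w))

Rewrite implications/biconditionals: A → B as ¬A ∨ B.
  ¬(∃v ¬L(v,v)) ∨ (∃w L(w,w))
Drive negations inward (¬∀x A ≡ ∃x ¬A, ¬∃x A ≡ ∀x ¬A, De Morgan for ∧/∨):
  (∀v L(v,v)) ∨ (∃w L(w,w))
Pull the quantifiers to the front (each side's bound variable is not free in the other side):
  ∀v ∃w (L(v,v) ∨ L(w,w))

∀v ∃w (L(v,v) ∨ L(w,w))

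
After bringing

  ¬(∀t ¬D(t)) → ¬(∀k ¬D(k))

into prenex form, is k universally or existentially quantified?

Eliminate → and ↔ using ¬ and ∨.
  ¬¬(∀t ¬D(t)) ∨ ¬(∀k ¬D(k))
Drive negations inward (¬∀x A ≡ ∃x ¬A, ¬∃x A ≡ ∀x ¬A, De Morgan for ∧/∨):
  (∀t ¬D(t)) ∨ (∃k D(k))
Extract every quantifier outward, since the variables are now distinct and don't occur free across branches:
  ∀t ∃k (¬D(t) ∨ D(k))
The quantifier ∀k sits under an odd number of negations (counting the antecedent side of each →), so it flips to ∃k.

existential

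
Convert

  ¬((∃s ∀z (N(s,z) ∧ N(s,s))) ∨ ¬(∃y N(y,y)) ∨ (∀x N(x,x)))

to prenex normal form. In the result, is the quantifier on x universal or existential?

existential

Move each ¬ inward, flipping quantifiers it crosses:
  (∀s ∃z (¬N(s,z) ∨ ¬N(s,s))) ∧ (∃y N(y,y)) ∧ (∃x ¬N(x,x))
All bound variables are already distinct, so no renaming is needed.
Pull the quantifiers to the front (each side's bound variable is not free in the other side):
  ∀s ∃z ∃y ∃x ((¬N(s,z) ∨ ¬N(s,s)) ∧ N(y,y) ∧ ¬N(x,x))
The quantifier ∀x sits under an odd number of negations, so it flips to ∃x.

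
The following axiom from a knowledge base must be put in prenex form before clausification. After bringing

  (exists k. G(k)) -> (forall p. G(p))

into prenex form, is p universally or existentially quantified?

Eliminate → and ↔ using ¬ and ∨.
  ~(exists k. G(k)) | (forall p. G(p))
Push ¬ through the quantifiers and connectives to reach negation normal form:
  (forall k. ~G(k)) | (forall p. G(p))
All bound variables are already distinct, so no renaming is needed.
Extract every quantifier outward, since the variables are now distinct and don't occur free across branches:
  forall k. forall p. (~G(k) | G(p))
The quantifier forall p sits under an even number of negations (counting the antecedent side of each →), so it remains universal.

universal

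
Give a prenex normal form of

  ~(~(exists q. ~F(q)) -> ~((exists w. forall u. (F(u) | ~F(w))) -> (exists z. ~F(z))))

Rewrite implications/biconditionals: A → B as ¬A ∨ B.
  ~(~~(exists q. ~F(q)) | ~(~(exists w. forall u. (F(u) | ~F(w))) | (exists z. ~F(z))))
Drive negations inward (¬∀x A ≡ ∃x ¬A, ¬∃x A ≡ ∀x ¬A, De Morgan for ∧/∨):
  (forall q. F(q)) & ((forall w. exists u. (~F(u) & F(w))) | (exists z. ~F(z)))
All bound variables are already distinct, so no renaming is needed.
Pull the quantifiers to the front (each side's bound variable is not free in the other side):
  forall q. forall w. exists u. exists z. (F(q) & (~F(u) & F(w) | ~F(z)))

forall q. forall w. exists u. exists z. (F(q) & (~F(u) & F(w) | ~F(z)))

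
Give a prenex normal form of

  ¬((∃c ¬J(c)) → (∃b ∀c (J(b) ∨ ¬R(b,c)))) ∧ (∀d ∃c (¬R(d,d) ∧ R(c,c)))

Eliminate → and ↔ using ¬ and ∨.
  ¬(¬(∃c ¬J(c)) ∨ (∃b ∀c (J(b) ∨ ¬R(b,c)))) ∧ (∀d ∃c (¬R(d,d) ∧ R(c,c)))
Move each ¬ inward, flipping quantifiers it crosses:
  (∃c ¬J(c)) ∧ (∀b ∃c (¬J(b) ∧ R(b,c))) ∧ (∀d ∃c (¬R(d,d) ∧ R(c,c)))
Standardize variables apart so no two quantifiers bind the same name: c↦z1, c↦u1.
  (∃c ¬J(c)) ∧ (∀b ∃z1 (¬J(b) ∧ R(b,z1))) ∧ (∀d ∃u1 (¬R(d,d) ∧ R(u1,u1)))
Finally move all quantifiers to the prefix:
  ∃c ∀b ∃z1 ∀d ∃u1 (¬J(c) ∧ ¬J(b) ∧ R(b,z1) ∧ ¬R(d,d) ∧ R(u1,u1))

∃c ∀b ∃z1 ∀d ∃u1 (¬J(c) ∧ ¬J(b) ∧ R(b,z1) ∧ ¬R(d,d) ∧ R(u1,u1))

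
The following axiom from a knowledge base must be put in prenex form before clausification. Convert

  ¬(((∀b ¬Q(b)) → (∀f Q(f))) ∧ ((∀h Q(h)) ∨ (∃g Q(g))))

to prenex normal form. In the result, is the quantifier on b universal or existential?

First replace A → B with ¬A ∨ B.
  ¬((¬(∀b ¬Q(b)) ∨ (∀f Q(f))) ∧ ((∀h Q(h)) ∨ (∃g Q(g))))
Move each ¬ inward, flipping quantifiers it crosses:
  (∀b ¬Q(b)) ∧ (∃f ¬Q(f)) ∨ (∃h ¬Q(h)) ∧ (∀g ¬Q(g))
All bound variables are already distinct, so no renaming is needed.
Finally move all quantifiers to the prefix:
  ∀b ∃f ∃h ∀g (¬Q(b) ∧ ¬Q(f) ∨ ¬Q(h) ∧ ¬Q(g))
The quantifier ∀b sits under an even number of negations (counting the antecedent side of each →), so it remains universal.

universal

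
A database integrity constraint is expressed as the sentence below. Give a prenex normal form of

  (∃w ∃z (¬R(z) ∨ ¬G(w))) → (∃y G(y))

Eliminate → and ↔ using ¬ and ∨.
  ¬(∃w ∃z (¬R(z) ∨ ¬G(w))) ∨ (∃y G(y))
Move each ¬ inward, flipping quantifiers it crosses:
  (∀w ∀z (R(z) ∧ G(w))) ∨ (∃y G(y))
All bound variables are already distinct, so no renaming is needed.
Extract every quantifier outward, since the variables are now distinct and don't occur free across branches:
  ∀w ∀z ∃y (R(z) ∧ G(w) ∨ G(y))

∀w ∀z ∃y (R(z) ∧ G(w) ∨ G(y))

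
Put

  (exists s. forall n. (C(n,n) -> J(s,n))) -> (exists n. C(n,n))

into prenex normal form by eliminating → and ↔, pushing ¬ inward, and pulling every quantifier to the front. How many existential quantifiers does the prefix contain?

Rewrite implications/biconditionals: A → B as ¬A ∨ B.
  ~(exists s. forall n. (~C(n,n) | J(s,n))) | (exists n. C(n,n))
Drive negations inward (¬∀x A ≡ ∃x ¬A, ¬∃x A ≡ ∀x ¬A, De Morgan for ∧/∨):
  (forall s. exists n. (C(n,n) & ~J(s,n))) | (exists n. C(n,n))
Give each quantifier a distinct variable: n↦y.
  (forall s. exists n. (C(n,n) & ~J(s,n))) | (exists y. C(y,y))
Finally move all quantifiers to the prefix:
  forall s. exists n. exists y. (C(n,n) & ~J(s,n) | C(y,y))
The prefix is forall s exists n exists y: 1 universal, 2 existential.

2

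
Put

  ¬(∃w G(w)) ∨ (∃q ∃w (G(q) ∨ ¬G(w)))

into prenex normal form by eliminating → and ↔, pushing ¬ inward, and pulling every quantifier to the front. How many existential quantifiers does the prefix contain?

Move each ¬ inward, flipping quantifiers it crosses:
  (∀w ¬G(w)) ∨ (∃q ∃w (G(q) ∨ ¬G(w)))
Standardize variables apart so no two quantifiers bind the same name: w↦x.
  (∀w ¬G(w)) ∨ (∃q ∃x (G(q) ∨ ¬G(x)))
Finally move all quantifiers to the prefix:
  ∀w ∃q ∃x (¬G(w) ∨ G(q) ∨ ¬G(x))
The prefix is ∀w ∃q ∃x: 1 universal, 2 existential.

2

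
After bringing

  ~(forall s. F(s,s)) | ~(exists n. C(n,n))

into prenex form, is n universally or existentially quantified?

Push ¬ through the quantifiers and connectives to reach negation normal form:
  (exists s. ~F(s,s)) | (forall n. ~C(n,n))
All bound variables are already distinct, so no renaming is needed.
Extract every quantifier outward, since the variables are now distinct and don't occur free across branches:
  exists s. forall n. (~F(s,s) | ~C(n,n))
The quantifier exists n sits under an odd number of negations, so it flips to forall n.

universal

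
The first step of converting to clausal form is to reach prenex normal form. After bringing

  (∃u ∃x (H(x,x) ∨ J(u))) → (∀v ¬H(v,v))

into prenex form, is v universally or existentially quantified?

universal

Rewrite implications/biconditionals: A → B as ¬A ∨ B.
  ¬(∃u ∃x (H(x,x) ∨ J(u))) ∨ (∀v ¬H(v,v))
Push ¬ through the quantifiers and connectives to reach negation normal form:
  (∀u ∀x (¬H(x,x) ∧ ¬J(u))) ∨ (∀v ¬H(v,v))
All bound variables are already distinct, so no renaming is needed.
Pull the quantifiers to the front (each side's bound variable is not free in the other side):
  ∀u ∀x ∀v (¬H(x,x) ∧ ¬J(u) ∨ ¬H(v,v))
The quantifier ∀v sits under an even number of negations (counting the antecedent side of each →), so it remains universal.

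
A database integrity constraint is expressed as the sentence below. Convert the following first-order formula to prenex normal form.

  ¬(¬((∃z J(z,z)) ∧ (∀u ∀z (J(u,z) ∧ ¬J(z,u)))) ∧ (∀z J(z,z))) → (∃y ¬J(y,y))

∀z ∃u ∃z1 ∀v1 ∃y ((¬J(z,z) ∨ ¬J(u,z1) ∨ J(z1,u)) ∧ J(v1,v1) ∨ ¬J(y,y))

Rewrite implications/biconditionals: A → B as ¬A ∨ B.
  ¬¬(¬((∃z J(z,z)) ∧ (∀u ∀z (J(u,z) ∧ ¬J(z,u)))) ∧ (∀z J(z,z))) ∨ (∃y ¬J(y,y))
Push ¬ through the quantifiers and connectives to reach negation normal form:
  ((∀z ¬J(z,z)) ∨ (∃u ∃z (¬J(u,z) ∨ J(z,u)))) ∧ (∀z J(z,z)) ∨ (∃y ¬J(y,y))
Give each quantifier a distinct variable: z↦z1, z↦v1.
  ((∀z ¬J(z,z)) ∨ (∃u ∃z1 (¬J(u,z1) ∨ J(z1,u)))) ∧ (∀v1 J(v1,v1)) ∨ (∃y ¬J(y,y))
Pull the quantifiers to the front (each side's bound variable is not free in the other side):
  ∀z ∃u ∃z1 ∀v1 ∃y ((¬J(z,z) ∨ ¬J(u,z1) ∨ J(z1,u)) ∧ J(v1,v1) ∨ ¬J(y,y))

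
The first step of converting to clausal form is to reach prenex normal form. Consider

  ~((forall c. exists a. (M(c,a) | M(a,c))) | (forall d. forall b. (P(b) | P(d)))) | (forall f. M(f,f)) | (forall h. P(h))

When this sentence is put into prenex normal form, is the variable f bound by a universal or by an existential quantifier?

Drive negations inward (¬∀x A ≡ ∃x ¬A, ¬∃x A ≡ ∀x ¬A, De Morgan for ∧/∨):
  (exists c. forall a. (~M(c,a) & ~M(a,c))) & (exists d. exists b. (~P(b) & ~P(d))) | (forall f. M(f,f)) | (forall h. P(h))
Pull the quantifiers to the front (each side's bound variable is not free in the other side):
  exists c. forall a. exists d. exists b. forall f. forall h. (~M(c,a) & ~M(a,c) & ~P(b) & ~P(d) | M(f,f) | P(h))
The quantifier forall f sits under an even number of negations, so it remains universal.

universal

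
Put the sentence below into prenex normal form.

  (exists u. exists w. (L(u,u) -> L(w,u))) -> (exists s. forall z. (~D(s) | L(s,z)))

Eliminate → and ↔ using ¬ and ∨.
  ~(exists u. exists w. (~L(u,u) | L(w,u))) | (exists s. forall z. (~D(s) | L(s,z)))
Move each ¬ inward, flipping quantifiers it crosses:
  (forall u. forall w. (L(u,u) & ~L(w,u))) | (exists s. forall z. (~D(s) | L(s,z)))
All bound variables are already distinct, so no renaming is needed.
Extract every quantifier outward, since the variables are now distinct and don't occur free across branches:
  forall u. forall w. exists s. forall z. (L(u,u) & ~L(w,u) | ~D(s) | L(s,z))

forall u. forall w. exists s. forall z. (L(u,u) & ~L(w,u) | ~D(s) | L(s,z))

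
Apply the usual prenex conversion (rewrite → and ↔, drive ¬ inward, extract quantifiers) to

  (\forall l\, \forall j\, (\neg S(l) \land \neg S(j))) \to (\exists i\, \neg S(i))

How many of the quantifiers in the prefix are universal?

Eliminate → and ↔ using ¬ and ∨.
  \neg (\forall l\, \forall j\, (\neg S(l) \land \neg S(j))) \lor (\exists i\, \neg S(i))
Drive negations inward (¬∀x A ≡ ∃x ¬A, ¬∃x A ≡ ∀x ¬A, De Morgan for ∧/∨):
  (\exists l\, \exists j\, (S(l) \lor S(j))) \lor (\exists i\, \neg S(i))
Extract every quantifier outward, since the variables are now distinct and don't occur free across branches:
  \exists l\, \exists j\, \exists i\, (S(l) \lor S(j) \lor \neg S(i))
The prefix is \exists l \exists j \exists i: 0 universal, 3 existential.

0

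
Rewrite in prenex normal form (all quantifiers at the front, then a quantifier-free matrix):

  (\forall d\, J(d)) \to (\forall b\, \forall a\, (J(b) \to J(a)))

\exists d\, \forall b\, \forall a\, (\neg J(d) \lor \neg J(b) \lor J(a))

First replace A → B with ¬A ∨ B.
  \neg (\forall d\, J(d)) \lor (\forall b\, \forall a\, (\neg J(b) \lor J(a)))
Drive negations inward (¬∀x A ≡ ∃x ¬A, ¬∃x A ≡ ∀x ¬A, De Morgan for ∧/∨):
  (\exists d\, \neg J(d)) \lor (\forall b\, \forall a\, (\neg J(b) \lor J(a)))
All bound variables are already distinct, so no renaming is needed.
Extract every quantifier outward, since the variables are now distinct and don't occur free across branches:
  \exists d\, \forall b\, \forall a\, (\neg J(d) \lor \neg J(b) \lor J(a))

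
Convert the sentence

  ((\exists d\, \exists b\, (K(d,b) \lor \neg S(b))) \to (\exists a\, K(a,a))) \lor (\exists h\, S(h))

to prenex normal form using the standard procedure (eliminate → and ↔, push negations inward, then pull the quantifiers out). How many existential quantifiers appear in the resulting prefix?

2

Rewrite implications/biconditionals: A → B as ¬A ∨ B.
  \neg (\exists d\, \exists b\, (K(d,b) \lor \neg S(b))) \lor (\exists a\, K(a,a)) \lor (\exists h\, S(h))
Drive negations inward (¬∀x A ≡ ∃x ¬A, ¬∃x A ≡ ∀x ¬A, De Morgan for ∧/∨):
  (\forall d\, \forall b\, (\neg K(d,b) \land S(b))) \lor (\exists a\, K(a,a)) \lor (\exists h\, S(h))
Finally move all quantifiers to the prefix:
  \forall d\, \forall b\, \exists a\, \exists h\, (\neg K(d,b) \land S(b) \lor K(a,a) \lor S(h))
The prefix is \forall d \forall b \exists a \exists h: 2 universal, 2 existential.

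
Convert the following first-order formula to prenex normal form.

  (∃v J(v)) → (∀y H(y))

∀v ∀y (¬J(v) ∨ H(y))

Eliminate → and ↔ using ¬ and ∨.
  ¬(∃v J(v)) ∨ (∀y H(y))
Push ¬ through the quantifiers and connectives to reach negation normal form:
  (∀v ¬J(v)) ∨ (∀y H(y))
All bound variables are already distinct, so no renaming is needed.
Pull the quantifiers to the front (each side's bound variable is not free in the other side):
  ∀v ∀y (¬J(v) ∨ H(y))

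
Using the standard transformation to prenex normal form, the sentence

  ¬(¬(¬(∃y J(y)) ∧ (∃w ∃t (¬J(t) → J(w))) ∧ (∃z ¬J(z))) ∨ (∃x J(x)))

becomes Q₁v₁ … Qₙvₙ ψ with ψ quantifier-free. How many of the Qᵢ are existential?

Rewrite implications/biconditionals: A → B as ¬A ∨ B.
  ¬(¬(¬(∃y J(y)) ∧ (∃w ∃t (¬¬J(t) ∨ J(w))) ∧ (∃z ¬J(z))) ∨ (∃x J(x)))
Move each ¬ inward, flipping quantifiers it crosses:
  (∀y ¬J(y)) ∧ (∃w ∃t (J(t) ∨ J(w))) ∧ (∃z ¬J(z)) ∧ (∀x ¬J(x))
Pull the quantifiers to the front (each side's bound variable is not free in the other side):
  ∀y ∃w ∃t ∃z ∀x (¬J(y) ∧ (J(t) ∨ J(w)) ∧ ¬J(z) ∧ ¬J(x))
The prefix is ∀y ∃w ∃t ∃z ∀x: 2 universal, 3 existential.

3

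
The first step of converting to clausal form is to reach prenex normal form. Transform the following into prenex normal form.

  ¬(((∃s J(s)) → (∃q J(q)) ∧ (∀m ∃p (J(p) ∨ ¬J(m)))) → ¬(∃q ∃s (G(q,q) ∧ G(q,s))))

∀s ∃q ∀m ∃p ∃b ∃y1 ((¬J(s) ∨ J(q) ∧ (J(p) ∨ ¬J(m))) ∧ G(b,b) ∧ G(b,y1))

Rewrite implications/biconditionals: A → B as ¬A ∨ B.
  ¬(¬(¬(∃s J(s)) ∨ (∃q J(q)) ∧ (∀m ∃p (J(p) ∨ ¬J(m)))) ∨ ¬(∃q ∃s (G(q,q) ∧ G(q,s))))
Move each ¬ inward, flipping quantifiers it crosses:
  ((∀s ¬J(s)) ∨ (∃q J(q)) ∧ (∀m ∃p (J(p) ∨ ¬J(m)))) ∧ (∃q ∃s (G(q,q) ∧ G(q,s)))
Standardize variables apart so no two quantifiers bind the same name: q↦b, s↦y1.
  ((∀s ¬J(s)) ∨ (∃q J(q)) ∧ (∀m ∃p (J(p) ∨ ¬J(m)))) ∧ (∃b ∃y1 (G(b,b) ∧ G(b,y1)))
Extract every quantifier outward, since the variables are now distinct and don't occur free across branches:
  ∀s ∃q ∀m ∃p ∃b ∃y1 ((¬J(s) ∨ J(q) ∧ (J(p) ∨ ¬J(m))) ∧ G(b,b) ∧ G(b,y1))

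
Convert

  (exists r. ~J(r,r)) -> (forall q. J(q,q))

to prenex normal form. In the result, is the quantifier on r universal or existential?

Rewrite implications/biconditionals: A → B as ¬A ∨ B.
  ~(exists r. ~J(r,r)) | (forall q. J(q,q))
Move each ¬ inward, flipping quantifiers it crosses:
  (forall r. J(r,r)) | (forall q. J(q,q))
All bound variables are already distinct, so no renaming is needed.
Extract every quantifier outward, since the variables are now distinct and don't occur free across branches:
  forall r. forall q. (J(r,r) | J(q,q))
The quantifier exists r sits under an odd number of negations (counting the antecedent side of each →), so it flips to forall r.

universal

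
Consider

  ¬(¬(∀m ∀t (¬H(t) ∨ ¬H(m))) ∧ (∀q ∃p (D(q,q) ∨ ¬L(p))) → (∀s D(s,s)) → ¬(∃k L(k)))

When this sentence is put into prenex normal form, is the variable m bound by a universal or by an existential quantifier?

existential

First replace A → B with ¬A ∨ B.
  ¬(¬(¬(∀m ∀t (¬H(t) ∨ ¬H(m))) ∧ (∀q ∃p (D(q,q) ∨ ¬L(p)))) ∨ ¬(∀s D(s,s)) ∨ ¬(∃k L(k)))
Move each ¬ inward, flipping quantifiers it crosses:
  (∃m ∃t (H(t) ∧ H(m))) ∧ (∀q ∃p (D(q,q) ∨ ¬L(p))) ∧ (∀s D(s,s)) ∧ (∃k L(k))
All bound variables are already distinct, so no renaming is needed.
Extract every quantifier outward, since the variables are now distinct and don't occur free across branches:
  ∃m ∃t ∀q ∃p ∀s ∃k (H(t) ∧ H(m) ∧ (D(q,q) ∨ ¬L(p)) ∧ D(s,s) ∧ L(k))
The quantifier ∀m sits under an odd number of negations (counting the antecedent side of each →), so it flips to ∃m.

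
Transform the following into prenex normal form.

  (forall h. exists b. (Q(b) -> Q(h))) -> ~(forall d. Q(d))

exists h. forall b. exists d. (Q(b) & ~Q(h) | ~Q(d))

First replace A → B with ¬A ∨ B.
  ~(forall h. exists b. (~Q(b) | Q(h))) | ~(forall d. Q(d))
Move each ¬ inward, flipping quantifiers it crosses:
  (exists h. forall b. (Q(b) & ~Q(h))) | (exists d. ~Q(d))
Pull the quantifiers to the front (each side's bound variable is not free in the other side):
  exists h. forall b. exists d. (Q(b) & ~Q(h) | ~Q(d))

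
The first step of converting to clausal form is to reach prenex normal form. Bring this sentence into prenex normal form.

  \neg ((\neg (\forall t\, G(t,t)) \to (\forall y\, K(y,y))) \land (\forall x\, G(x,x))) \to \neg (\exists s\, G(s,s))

First replace A → B with ¬A ∨ B.
  \neg \neg ((\neg \neg (\forall t\, G(t,t)) \lor (\forall y\, K(y,y))) \land (\forall x\, G(x,x))) \lor \neg (\exists s\, G(s,s))
Drive negations inward (¬∀x A ≡ ∃x ¬A, ¬∃x A ≡ ∀x ¬A, De Morgan for ∧/∨):
  ((\forall t\, G(t,t)) \lor (\forall y\, K(y,y))) \land (\forall x\, G(x,x)) \lor (\forall s\, \neg G(s,s))
Extract every quantifier outward, since the variables are now distinct and don't occur free across branches:
  \forall t\, \forall y\, \forall x\, \forall s\, ((G(t,t) \lor K(y,y)) \land G(x,x) \lor \neg G(s,s))

\forall t\, \forall y\, \forall x\, \forall s\, ((G(t,t) \lor K(y,y)) \land G(x,x) \lor \neg G(s,s))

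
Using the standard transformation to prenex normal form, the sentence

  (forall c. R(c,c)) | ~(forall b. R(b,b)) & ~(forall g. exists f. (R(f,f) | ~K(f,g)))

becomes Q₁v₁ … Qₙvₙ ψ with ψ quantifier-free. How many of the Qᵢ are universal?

Move each ¬ inward, flipping quantifiers it crosses:
  (forall c. R(c,c)) | (exists b. ~R(b,b)) & (exists g. forall f. (~R(f,f) & K(f,g)))
All bound variables are already distinct, so no renaming is needed.
Pull the quantifiers to the front (each side's bound variable is not free in the other side):
  forall c. exists b. exists g. forall f. (R(c,c) | ~R(b,b) & ~R(f,f) & K(f,g))
The prefix is forall c exists b exists g forall f: 2 universal, 2 existential.

2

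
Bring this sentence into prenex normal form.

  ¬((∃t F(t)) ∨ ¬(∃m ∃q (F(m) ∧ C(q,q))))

∀t ∃m ∃q (¬F(t) ∧ F(m) ∧ C(q,q))

Push ¬ through the quantifiers and connectives to reach negation normal form:
  (∀t ¬F(t)) ∧ (∃m ∃q (F(m) ∧ C(q,q)))
Finally move all quantifiers to the prefix:
  ∀t ∃m ∃q (¬F(t) ∧ F(m) ∧ C(q,q))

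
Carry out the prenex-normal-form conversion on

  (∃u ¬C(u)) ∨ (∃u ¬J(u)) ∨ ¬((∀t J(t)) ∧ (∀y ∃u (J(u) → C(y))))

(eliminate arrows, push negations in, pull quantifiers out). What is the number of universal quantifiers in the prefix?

First replace A → B with ¬A ∨ B.
  (∃u ¬C(u)) ∨ (∃u ¬J(u)) ∨ ¬((∀t J(t)) ∧ (∀y ∃u (¬J(u) ∨ C(y))))
Push ¬ through the quantifiers and connectives to reach negation normal form:
  (∃u ¬C(u)) ∨ (∃u ¬J(u)) ∨ (∃t ¬J(t)) ∨ (∃y ∀u (J(u) ∧ ¬C(y)))
Give each quantifier a distinct variable: u↦w1, u↦x.
  (∃u ¬C(u)) ∨ (∃w1 ¬J(w1)) ∨ (∃t ¬J(t)) ∨ (∃y ∀x (J(x) ∧ ¬C(y)))
Extract every quantifier outward, since the variables are now distinct and don't occur free across branches:
  ∃u ∃w1 ∃t ∃y ∀x (¬C(u) ∨ ¬J(w1) ∨ ¬J(t) ∨ J(x) ∧ ¬C(y))
The prefix is ∃u ∃w1 ∃t ∃y ∀x: 1 universal, 4 existential.

1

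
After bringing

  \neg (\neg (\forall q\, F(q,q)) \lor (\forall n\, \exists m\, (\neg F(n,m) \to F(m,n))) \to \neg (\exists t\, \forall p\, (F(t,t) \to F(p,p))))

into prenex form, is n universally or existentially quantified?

Eliminate → and ↔ using ¬ and ∨.
  \neg (\neg (\neg (\forall q\, F(q,q)) \lor (\forall n\, \exists m\, (\neg \neg F(n,m) \lor F(m,n)))) \lor \neg (\exists t\, \forall p\, (\neg F(t,t) \lor F(p,p))))
Move each ¬ inward, flipping quantifiers it crosses:
  ((\exists q\, \neg F(q,q)) \lor (\forall n\, \exists m\, (F(n,m) \lor F(m,n)))) \land (\exists t\, \forall p\, (\neg F(t,t) \lor F(p,p)))
Finally move all quantifiers to the prefix:
  \exists q\, \forall n\, \exists m\, \exists t\, \forall p\, ((\neg F(q,q) \lor F(n,m) \lor F(m,n)) \land (\neg F(t,t) \lor F(p,p)))
The quantifier \forall n sits under an even number of negations (counting the antecedent side of each →), so it remains universal.

universal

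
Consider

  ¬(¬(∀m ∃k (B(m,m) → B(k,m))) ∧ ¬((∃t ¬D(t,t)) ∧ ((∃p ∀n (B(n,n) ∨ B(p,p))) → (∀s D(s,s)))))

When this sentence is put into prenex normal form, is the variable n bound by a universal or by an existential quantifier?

existential

Eliminate → and ↔ using ¬ and ∨.
  ¬(¬(∀m ∃k (¬B(m,m) ∨ B(k,m))) ∧ ¬((∃t ¬D(t,t)) ∧ (¬(∃p ∀n (B(n,n) ∨ B(p,p))) ∨ (∀s D(s,s)))))
Move each ¬ inward, flipping quantifiers it crosses:
  (∀m ∃k (¬B(m,m) ∨ B(k,m))) ∨ (∃t ¬D(t,t)) ∧ ((∀p ∃n (¬B(n,n) ∧ ¬B(p,p))) ∨ (∀s D(s,s)))
All bound variables are already distinct, so no renaming is needed.
Finally move all quantifiers to the prefix:
  ∀m ∃k ∃t ∀p ∃n ∀s (¬B(m,m) ∨ B(k,m) ∨ ¬D(t,t) ∧ (¬B(n,n) ∧ ¬B(p,p) ∨ D(s,s)))
The quantifier ∀n sits under an odd number of negations (counting the antecedent side of each →), so it flips to ∃n.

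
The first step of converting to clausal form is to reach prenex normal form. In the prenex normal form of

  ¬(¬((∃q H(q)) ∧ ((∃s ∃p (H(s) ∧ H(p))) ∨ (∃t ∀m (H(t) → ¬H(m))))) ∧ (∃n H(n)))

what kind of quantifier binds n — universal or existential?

Eliminate → and ↔ using ¬ and ∨.
  ¬(¬((∃q H(q)) ∧ ((∃s ∃p (H(s) ∧ H(p))) ∨ (∃t ∀m (¬H(t) ∨ ¬H(m))))) ∧ (∃n H(n)))
Drive negations inward (¬∀x A ≡ ∃x ¬A, ¬∃x A ≡ ∀x ¬A, De Morgan for ∧/∨):
  (∃q H(q)) ∧ ((∃s ∃p (H(s) ∧ H(p))) ∨ (∃t ∀m (¬H(t) ∨ ¬H(m)))) ∨ (∀n ¬H(n))
All bound variables are already distinct, so no renaming is needed.
Finally move all quantifiers to the prefix:
  ∃q ∃s ∃p ∃t ∀m ∀n (H(q) ∧ (H(s) ∧ H(p) ∨ ¬H(t) ∨ ¬H(m)) ∨ ¬H(n))
The quantifier ∃n sits under an odd number of negations (counting the antecedent side of each →), so it flips to ∀n.

universal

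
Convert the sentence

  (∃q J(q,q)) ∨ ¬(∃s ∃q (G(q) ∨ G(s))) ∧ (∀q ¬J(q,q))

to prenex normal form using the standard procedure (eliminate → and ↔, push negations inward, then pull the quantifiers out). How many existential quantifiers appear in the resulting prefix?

1

Move each ¬ inward, flipping quantifiers it crosses:
  (∃q J(q,q)) ∨ (∀s ∀q (¬G(q) ∧ ¬G(s))) ∧ (∀q ¬J(q,q))
Rename bound variables to avoid capture: q↦w, q↦z1.
  (∃q J(q,q)) ∨ (∀s ∀w (¬G(w) ∧ ¬G(s))) ∧ (∀z1 ¬J(z1,z1))
Finally move all quantifiers to the prefix:
  ∃q ∀s ∀w ∀z1 (J(q,q) ∨ ¬G(w) ∧ ¬G(s) ∧ ¬J(z1,z1))
The prefix is ∃q ∀s ∀w ∀z1: 3 universal, 1 existential.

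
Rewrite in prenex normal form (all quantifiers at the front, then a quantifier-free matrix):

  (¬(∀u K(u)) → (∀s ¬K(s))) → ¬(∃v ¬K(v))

First replace A → B with ¬A ∨ B.
  ¬(¬¬(∀u K(u)) ∨ (∀s ¬K(s))) ∨ ¬(∃v ¬K(v))
Move each ¬ inward, flipping quantifiers it crosses:
  (∃u ¬K(u)) ∧ (∃s K(s)) ∨ (∀v K(v))
All bound variables are already distinct, so no renaming is needed.
Finally move all quantifiers to the prefix:
  ∃u ∃s ∀v (¬K(u) ∧ K(s) ∨ K(v))

∃u ∃s ∀v (¬K(u) ∧ K(s) ∨ K(v))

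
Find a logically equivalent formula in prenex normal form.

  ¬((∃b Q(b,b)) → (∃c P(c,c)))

First replace A → B with ¬A ∨ B.
  ¬(¬(∃b Q(b,b)) ∨ (∃c P(c,c)))
Push ¬ through the quantifiers and connectives to reach negation normal form:
  (∃b Q(b,b)) ∧ (∀c ¬P(c,c))
All bound variables are already distinct, so no renaming is needed.
Pull the quantifiers to the front (each side's bound variable is not free in the other side):
  ∃b ∀c (Q(b,b) ∧ ¬P(c,c))

∃b ∀c (Q(b,b) ∧ ¬P(c,c))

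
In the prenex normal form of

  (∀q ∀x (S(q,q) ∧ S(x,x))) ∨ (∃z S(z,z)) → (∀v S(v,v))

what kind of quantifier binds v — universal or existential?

universal

Rewrite implications/biconditionals: A → B as ¬A ∨ B.
  ¬((∀q ∀x (S(q,q) ∧ S(x,x))) ∨ (∃z S(z,z))) ∨ (∀v S(v,v))
Move each ¬ inward, flipping quantifiers it crosses:
  (∃q ∃x (¬S(q,q) ∨ ¬S(x,x))) ∧ (∀z ¬S(z,z)) ∨ (∀v S(v,v))
Finally move all quantifiers to the prefix:
  ∃q ∃x ∀z ∀v ((¬S(q,q) ∨ ¬S(x,x)) ∧ ¬S(z,z) ∨ S(v,v))
The quantifier ∀v sits under an even number of negations (counting the antecedent side of each →), so it remains universal.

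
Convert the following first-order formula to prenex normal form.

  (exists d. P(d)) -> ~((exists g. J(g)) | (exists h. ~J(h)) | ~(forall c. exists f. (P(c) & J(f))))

Rewrite implications/biconditionals: A → B as ¬A ∨ B.
  ~(exists d. P(d)) | ~((exists g. J(g)) | (exists h. ~J(h)) | ~(forall c. exists f. (P(c) & J(f))))
Drive negations inward (¬∀x A ≡ ∃x ¬A, ¬∃x A ≡ ∀x ¬A, De Morgan for ∧/∨):
  (forall d. ~P(d)) | (forall g. ~J(g)) & (forall h. J(h)) & (forall c. exists f. (P(c) & J(f)))
Finally move all quantifiers to the prefix:
  forall d. forall g. forall h. forall c. exists f. (~P(d) | ~J(g) & J(h) & P(c) & J(f))

forall d. forall g. forall h. forall c. exists f. (~P(d) | ~J(g) & J(h) & P(c) & J(f))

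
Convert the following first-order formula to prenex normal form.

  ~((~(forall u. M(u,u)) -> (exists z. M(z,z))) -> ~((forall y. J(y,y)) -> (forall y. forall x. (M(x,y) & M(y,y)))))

forall u. exists z. exists y. forall r. forall x. ((M(u,u) | M(z,z)) & (~J(y,y) | M(x,r) & M(r,r)))

First replace A → B with ¬A ∨ B.
  ~(~(~~(forall u. M(u,u)) | (exists z. M(z,z))) | ~(~(forall y. J(y,y)) | (forall y. forall x. (M(x,y) & M(y,y)))))
Move each ¬ inward, flipping quantifiers it crosses:
  ((forall u. M(u,u)) | (exists z. M(z,z))) & ((exists y. ~J(y,y)) | (forall y. forall x. (M(x,y) & M(y,y))))
Rename bound variables to avoid capture: y↦r.
  ((forall u. M(u,u)) | (exists z. M(z,z))) & ((exists y. ~J(y,y)) | (forall r. forall x. (M(x,r) & M(r,r))))
Extract every quantifier outward, since the variables are now distinct and don't occur free across branches:
  forall u. exists z. exists y. forall r. forall x. ((M(u,u) | M(z,z)) & (~J(y,y) | M(x,r) & M(r,r)))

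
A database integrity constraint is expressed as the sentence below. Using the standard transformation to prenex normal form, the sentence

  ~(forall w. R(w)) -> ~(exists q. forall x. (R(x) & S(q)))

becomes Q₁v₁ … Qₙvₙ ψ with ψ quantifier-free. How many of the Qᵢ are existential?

First replace A → B with ¬A ∨ B.
  ~~(forall w. R(w)) | ~(exists q. forall x. (R(x) & S(q)))
Drive negations inward (¬∀x A ≡ ∃x ¬A, ¬∃x A ≡ ∀x ¬A, De Morgan for ∧/∨):
  (forall w. R(w)) | (forall q. exists x. (~R(x) | ~S(q)))
Extract every quantifier outward, since the variables are now distinct and don't occur free across branches:
  forall w. forall q. exists x. (R(w) | ~R(x) | ~S(q))
The prefix is forall w forall q exists x: 2 universal, 1 existential.

1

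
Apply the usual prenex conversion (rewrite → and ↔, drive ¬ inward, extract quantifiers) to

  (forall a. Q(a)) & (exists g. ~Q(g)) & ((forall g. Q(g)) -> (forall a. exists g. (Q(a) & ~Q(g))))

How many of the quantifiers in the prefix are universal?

2

Rewrite implications/biconditionals: A → B as ¬A ∨ B.
  (forall a. Q(a)) & (exists g. ~Q(g)) & (~(forall g. Q(g)) | (forall a. exists g. (Q(a) & ~Q(g))))
Move each ¬ inward, flipping quantifiers it crosses:
  (forall a. Q(a)) & (exists g. ~Q(g)) & ((exists g. ~Q(g)) | (forall a. exists g. (Q(a) & ~Q(g))))
Standardize variables apart so no two quantifiers bind the same name: g↦z, a↦z1, g↦u1.
  (forall a. Q(a)) & (exists g. ~Q(g)) & ((exists z. ~Q(z)) | (forall z1. exists u1. (Q(z1) & ~Q(u1))))
Pull the quantifiers to the front (each side's bound variable is not free in the other side):
  forall a. exists g. exists z. forall z1. exists u1. (Q(a) & ~Q(g) & (~Q(z) | Q(z1) & ~Q(u1)))
The prefix is forall a exists g exists z forall z1 exists u1: 2 universal, 3 existential.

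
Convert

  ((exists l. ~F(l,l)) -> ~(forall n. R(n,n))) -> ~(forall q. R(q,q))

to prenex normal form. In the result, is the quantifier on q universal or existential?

First replace A → B with ¬A ∨ B.
  ~(~(exists l. ~F(l,l)) | ~(forall n. R(n,n))) | ~(forall q. R(q,q))
Drive negations inward (¬∀x A ≡ ∃x ¬A, ¬∃x A ≡ ∀x ¬A, De Morgan for ∧/∨):
  (exists l. ~F(l,l)) & (forall n. R(n,n)) | (exists q. ~R(q,q))
All bound variables are already distinct, so no renaming is needed.
Extract every quantifier outward, since the variables are now distinct and don't occur free across branches:
  exists l. forall n. exists q. (~F(l,l) & R(n,n) | ~R(q,q))
The quantifier forall q sits under an odd number of negations (counting the antecedent side of each →), so it flips to exists q.

existential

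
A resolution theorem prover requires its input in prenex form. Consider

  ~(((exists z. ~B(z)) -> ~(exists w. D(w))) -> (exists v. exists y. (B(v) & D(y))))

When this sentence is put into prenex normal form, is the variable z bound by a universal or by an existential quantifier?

universal

Rewrite implications/biconditionals: A → B as ¬A ∨ B.
  ~(~(~(exists z. ~B(z)) | ~(exists w. D(w))) | (exists v. exists y. (B(v) & D(y))))
Move each ¬ inward, flipping quantifiers it crosses:
  ((forall z. B(z)) | (forall w. ~D(w))) & (forall v. forall y. (~B(v) | ~D(y)))
Finally move all quantifiers to the prefix:
  forall z. forall w. forall v. forall y. ((B(z) | ~D(w)) & (~B(v) | ~D(y)))
The quantifier exists z sits under an odd number of negations (counting the antecedent side of each →), so it flips to forall z.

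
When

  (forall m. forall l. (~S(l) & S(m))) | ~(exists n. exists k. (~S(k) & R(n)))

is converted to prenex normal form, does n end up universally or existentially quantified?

Push ¬ through the quantifiers and connectives to reach negation normal form:
  (forall m. forall l. (~S(l) & S(m))) | (forall n. forall k. (S(k) | ~R(n)))
Extract every quantifier outward, since the variables are now distinct and don't occur free across branches:
  forall m. forall l. forall n. forall k. (~S(l) & S(m) | S(k) | ~R(n))
The quantifier exists n sits under an odd number of negations, so it flips to forall n.

universal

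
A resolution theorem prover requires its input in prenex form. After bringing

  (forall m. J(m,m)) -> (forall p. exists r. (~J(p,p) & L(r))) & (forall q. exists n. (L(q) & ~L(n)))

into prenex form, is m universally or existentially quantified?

Eliminate → and ↔ using ¬ and ∨.
  ~(forall m. J(m,m)) | (forall p. exists r. (~J(p,p) & L(r))) & (forall q. exists n. (L(q) & ~L(n)))
Drive negations inward (¬∀x A ≡ ∃x ¬A, ¬∃x A ≡ ∀x ¬A, De Morgan for ∧/∨):
  (exists m. ~J(m,m)) | (forall p. exists r. (~J(p,p) & L(r))) & (forall q. exists n. (L(q) & ~L(n)))
All bound variables are already distinct, so no renaming is needed.
Pull the quantifiers to the front (each side's bound variable is not free in the other side):
  exists m. forall p. exists r. forall q. exists n. (~J(m,m) | ~J(p,p) & L(r) & L(q) & ~L(n))
The quantifier forall m sits under an odd number of negations (counting the antecedent side of each →), so it flips to exists m.

existential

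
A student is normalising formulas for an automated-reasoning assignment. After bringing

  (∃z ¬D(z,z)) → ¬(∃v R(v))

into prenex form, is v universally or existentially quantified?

Rewrite implications/biconditionals: A → B as ¬A ∨ B.
  ¬(∃z ¬D(z,z)) ∨ ¬(∃v R(v))
Drive negations inward (¬∀x A ≡ ∃x ¬A, ¬∃x A ≡ ∀x ¬A, De Morgan for ∧/∨):
  (∀z D(z,z)) ∨ (∀v ¬R(v))
Finally move all quantifiers to the prefix:
  ∀z ∀v (D(z,z) ∨ ¬R(v))
The quantifier ∃v sits under an odd number of negations (counting the antecedent side of each →), so it flips to ∀v.

universal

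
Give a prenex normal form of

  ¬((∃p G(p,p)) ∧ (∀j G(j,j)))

∀p ∃j (¬G(p,p) ∨ ¬G(j,j))

Push ¬ through the quantifiers and connectives to reach negation normal form:
  (∀p ¬G(p,p)) ∨ (∃j ¬G(j,j))
All bound variables are already distinct, so no renaming is needed.
Extract every quantifier outward, since the variables are now distinct and don't occur free across branches:
  ∀p ∃j (¬G(p,p) ∨ ¬G(j,j))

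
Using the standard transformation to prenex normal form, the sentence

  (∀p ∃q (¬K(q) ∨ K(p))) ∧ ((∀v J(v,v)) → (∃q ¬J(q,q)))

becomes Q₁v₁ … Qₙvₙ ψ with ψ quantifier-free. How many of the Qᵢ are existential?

3

First replace A → B with ¬A ∨ B.
  (∀p ∃q (¬K(q) ∨ K(p))) ∧ (¬(∀v J(v,v)) ∨ (∃q ¬J(q,q)))
Move each ¬ inward, flipping quantifiers it crosses:
  (∀p ∃q (¬K(q) ∨ K(p))) ∧ ((∃v ¬J(v,v)) ∨ (∃q ¬J(q,q)))
Give each quantifier a distinct variable: q↦a.
  (∀p ∃q (¬K(q) ∨ K(p))) ∧ ((∃v ¬J(v,v)) ∨ (∃a ¬J(a,a)))
Extract every quantifier outward, since the variables are now distinct and don't occur free across branches:
  ∀p ∃q ∃v ∃a ((¬K(q) ∨ K(p)) ∧ (¬J(v,v) ∨ ¬J(a,a)))
The prefix is ∀p ∃q ∃v ∃a: 1 universal, 3 existential.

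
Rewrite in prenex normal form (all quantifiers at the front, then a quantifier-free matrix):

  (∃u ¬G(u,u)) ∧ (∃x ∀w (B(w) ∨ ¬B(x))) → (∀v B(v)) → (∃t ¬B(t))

∀u ∀x ∃w ∃v ∃t (G(u,u) ∨ ¬B(w) ∧ B(x) ∨ ¬B(v) ∨ ¬B(t))

Eliminate → and ↔ using ¬ and ∨.
  ¬((∃u ¬G(u,u)) ∧ (∃x ∀w (B(w) ∨ ¬B(x)))) ∨ ¬(∀v B(v)) ∨ (∃t ¬B(t))
Push ¬ through the quantifiers and connectives to reach negation normal form:
  (∀u G(u,u)) ∨ (∀x ∃w (¬B(w) ∧ B(x))) ∨ (∃v ¬B(v)) ∨ (∃t ¬B(t))
All bound variables are already distinct, so no renaming is needed.
Extract every quantifier outward, since the variables are now distinct and don't occur free across branches:
  ∀u ∀x ∃w ∃v ∃t (G(u,u) ∨ ¬B(w) ∧ B(x) ∨ ¬B(v) ∨ ¬B(t))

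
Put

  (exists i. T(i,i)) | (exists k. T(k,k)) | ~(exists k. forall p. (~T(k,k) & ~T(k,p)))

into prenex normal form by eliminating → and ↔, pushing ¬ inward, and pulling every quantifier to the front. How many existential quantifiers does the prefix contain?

3

Move each ¬ inward, flipping quantifiers it crosses:
  (exists i. T(i,i)) | (exists k. T(k,k)) | (forall k. exists p. (T(k,k) | T(k,p)))
Give each quantifier a distinct variable: k↦q.
  (exists i. T(i,i)) | (exists k. T(k,k)) | (forall q. exists p. (T(q,q) | T(q,p)))
Extract every quantifier outward, since the variables are now distinct and don't occur free across branches:
  exists i. exists k. forall q. exists p. (T(i,i) | T(k,k) | T(q,q) | T(q,p))
The prefix is exists i exists k forall q exists p: 1 universal, 3 existential.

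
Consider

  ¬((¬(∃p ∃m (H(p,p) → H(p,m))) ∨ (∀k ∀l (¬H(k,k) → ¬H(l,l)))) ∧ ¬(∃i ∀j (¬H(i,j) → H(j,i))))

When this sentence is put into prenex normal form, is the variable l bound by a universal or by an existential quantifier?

existential

Eliminate → and ↔ using ¬ and ∨.
  ¬((¬(∃p ∃m (¬H(p,p) ∨ H(p,m))) ∨ (∀k ∀l (¬¬H(k,k) ∨ ¬H(l,l)))) ∧ ¬(∃i ∀j (¬¬H(i,j) ∨ H(j,i))))
Move each ¬ inward, flipping quantifiers it crosses:
  (∃p ∃m (¬H(p,p) ∨ H(p,m))) ∧ (∃k ∃l (¬H(k,k) ∧ H(l,l))) ∨ (∃i ∀j (H(i,j) ∨ H(j,i)))
Finally move all quantifiers to the prefix:
  ∃p ∃m ∃k ∃l ∃i ∀j ((¬H(p,p) ∨ H(p,m)) ∧ ¬H(k,k) ∧ H(l,l) ∨ H(i,j) ∨ H(j,i))
The quantifier ∀l sits under an odd number of negations (counting the antecedent side of each →), so it flips to ∃l.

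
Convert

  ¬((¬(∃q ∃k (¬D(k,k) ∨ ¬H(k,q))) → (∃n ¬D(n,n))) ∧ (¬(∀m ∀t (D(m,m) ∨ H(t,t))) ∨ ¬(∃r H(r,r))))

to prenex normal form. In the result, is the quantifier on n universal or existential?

universal

Eliminate → and ↔ using ¬ and ∨.
  ¬((¬¬(∃q ∃k (¬D(k,k) ∨ ¬H(k,q))) ∨ (∃n ¬D(n,n))) ∧ (¬(∀m ∀t (D(m,m) ∨ H(t,t))) ∨ ¬(∃r H(r,r))))
Move each ¬ inward, flipping quantifiers it crosses:
  (∀q ∀k (D(k,k) ∧ H(k,q))) ∧ (∀n D(n,n)) ∨ (∀m ∀t (D(m,m) ∨ H(t,t))) ∧ (∃r H(r,r))
All bound variables are already distinct, so no renaming is needed.
Finally move all quantifiers to the prefix:
  ∀q ∀k ∀n ∀m ∀t ∃r (D(k,k) ∧ H(k,q) ∧ D(n,n) ∨ (D(m,m) ∨ H(t,t)) ∧ H(r,r))
The quantifier ∃n sits under an odd number of negations (counting the antecedent side of each →), so it flips to ∀n.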